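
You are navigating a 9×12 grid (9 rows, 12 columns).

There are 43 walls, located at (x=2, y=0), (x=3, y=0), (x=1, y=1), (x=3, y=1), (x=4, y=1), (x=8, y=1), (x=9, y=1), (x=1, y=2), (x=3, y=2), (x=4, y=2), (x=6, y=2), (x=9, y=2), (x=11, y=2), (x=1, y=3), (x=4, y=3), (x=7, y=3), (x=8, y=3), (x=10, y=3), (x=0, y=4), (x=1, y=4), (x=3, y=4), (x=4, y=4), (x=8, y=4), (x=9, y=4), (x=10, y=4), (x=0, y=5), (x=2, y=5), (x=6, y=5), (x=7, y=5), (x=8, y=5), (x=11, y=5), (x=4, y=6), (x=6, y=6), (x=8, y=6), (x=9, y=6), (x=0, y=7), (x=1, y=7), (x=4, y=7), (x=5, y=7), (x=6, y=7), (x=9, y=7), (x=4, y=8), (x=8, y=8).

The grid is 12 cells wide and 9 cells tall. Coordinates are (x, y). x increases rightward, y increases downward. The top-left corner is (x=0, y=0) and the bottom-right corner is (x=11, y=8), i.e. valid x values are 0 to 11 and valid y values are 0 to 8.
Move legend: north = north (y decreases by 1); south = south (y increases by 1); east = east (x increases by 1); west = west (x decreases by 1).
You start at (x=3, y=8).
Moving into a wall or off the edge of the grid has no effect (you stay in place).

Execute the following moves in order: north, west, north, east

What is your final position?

Answer: Final position: (x=3, y=6)

Derivation:
Start: (x=3, y=8)
  north (north): (x=3, y=8) -> (x=3, y=7)
  west (west): (x=3, y=7) -> (x=2, y=7)
  north (north): (x=2, y=7) -> (x=2, y=6)
  east (east): (x=2, y=6) -> (x=3, y=6)
Final: (x=3, y=6)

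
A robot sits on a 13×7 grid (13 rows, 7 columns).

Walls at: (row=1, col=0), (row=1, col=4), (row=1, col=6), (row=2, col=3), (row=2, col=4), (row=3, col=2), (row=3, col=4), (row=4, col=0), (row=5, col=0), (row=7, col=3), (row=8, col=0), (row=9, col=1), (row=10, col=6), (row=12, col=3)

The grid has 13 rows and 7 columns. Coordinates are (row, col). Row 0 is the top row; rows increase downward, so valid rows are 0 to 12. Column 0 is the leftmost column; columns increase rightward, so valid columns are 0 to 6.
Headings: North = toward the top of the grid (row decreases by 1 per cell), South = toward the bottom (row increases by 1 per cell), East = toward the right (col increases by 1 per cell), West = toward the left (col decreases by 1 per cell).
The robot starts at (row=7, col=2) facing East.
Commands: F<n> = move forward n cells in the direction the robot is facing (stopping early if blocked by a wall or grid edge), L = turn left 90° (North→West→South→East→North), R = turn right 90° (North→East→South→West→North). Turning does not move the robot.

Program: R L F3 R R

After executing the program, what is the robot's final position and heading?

Answer: Final position: (row=7, col=2), facing West

Derivation:
Start: (row=7, col=2), facing East
  R: turn right, now facing South
  L: turn left, now facing East
  F3: move forward 0/3 (blocked), now at (row=7, col=2)
  R: turn right, now facing South
  R: turn right, now facing West
Final: (row=7, col=2), facing West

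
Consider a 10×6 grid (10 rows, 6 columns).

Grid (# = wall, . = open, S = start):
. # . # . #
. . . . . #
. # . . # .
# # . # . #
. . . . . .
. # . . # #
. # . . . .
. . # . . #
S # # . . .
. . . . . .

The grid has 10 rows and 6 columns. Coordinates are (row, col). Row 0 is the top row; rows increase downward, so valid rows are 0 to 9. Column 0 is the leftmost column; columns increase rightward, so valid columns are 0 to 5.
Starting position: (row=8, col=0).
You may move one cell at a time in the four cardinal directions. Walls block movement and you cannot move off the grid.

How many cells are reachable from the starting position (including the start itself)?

Answer: Reachable cells: 41

Derivation:
BFS flood-fill from (row=8, col=0):
  Distance 0: (row=8, col=0)
  Distance 1: (row=7, col=0), (row=9, col=0)
  Distance 2: (row=6, col=0), (row=7, col=1), (row=9, col=1)
  Distance 3: (row=5, col=0), (row=9, col=2)
  Distance 4: (row=4, col=0), (row=9, col=3)
  Distance 5: (row=4, col=1), (row=8, col=3), (row=9, col=4)
  Distance 6: (row=4, col=2), (row=7, col=3), (row=8, col=4), (row=9, col=5)
  Distance 7: (row=3, col=2), (row=4, col=3), (row=5, col=2), (row=6, col=3), (row=7, col=4), (row=8, col=5)
  Distance 8: (row=2, col=2), (row=4, col=4), (row=5, col=3), (row=6, col=2), (row=6, col=4)
  Distance 9: (row=1, col=2), (row=2, col=3), (row=3, col=4), (row=4, col=5), (row=6, col=5)
  Distance 10: (row=0, col=2), (row=1, col=1), (row=1, col=3)
  Distance 11: (row=1, col=0), (row=1, col=4)
  Distance 12: (row=0, col=0), (row=0, col=4), (row=2, col=0)
Total reachable: 41 (grid has 42 open cells total)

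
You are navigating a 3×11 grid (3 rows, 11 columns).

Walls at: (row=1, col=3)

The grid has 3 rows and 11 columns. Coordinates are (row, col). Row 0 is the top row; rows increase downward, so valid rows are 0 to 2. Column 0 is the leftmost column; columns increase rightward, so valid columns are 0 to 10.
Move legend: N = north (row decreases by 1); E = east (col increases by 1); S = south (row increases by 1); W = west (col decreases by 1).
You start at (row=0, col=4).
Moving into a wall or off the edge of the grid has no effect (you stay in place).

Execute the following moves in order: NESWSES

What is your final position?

Answer: Final position: (row=2, col=5)

Derivation:
Start: (row=0, col=4)
  N (north): blocked, stay at (row=0, col=4)
  E (east): (row=0, col=4) -> (row=0, col=5)
  S (south): (row=0, col=5) -> (row=1, col=5)
  W (west): (row=1, col=5) -> (row=1, col=4)
  S (south): (row=1, col=4) -> (row=2, col=4)
  E (east): (row=2, col=4) -> (row=2, col=5)
  S (south): blocked, stay at (row=2, col=5)
Final: (row=2, col=5)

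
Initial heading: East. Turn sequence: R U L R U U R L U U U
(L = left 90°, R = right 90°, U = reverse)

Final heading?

Start: East
  R (right (90° clockwise)) -> South
  U (U-turn (180°)) -> North
  L (left (90° counter-clockwise)) -> West
  R (right (90° clockwise)) -> North
  U (U-turn (180°)) -> South
  U (U-turn (180°)) -> North
  R (right (90° clockwise)) -> East
  L (left (90° counter-clockwise)) -> North
  U (U-turn (180°)) -> South
  U (U-turn (180°)) -> North
  U (U-turn (180°)) -> South
Final: South

Answer: Final heading: South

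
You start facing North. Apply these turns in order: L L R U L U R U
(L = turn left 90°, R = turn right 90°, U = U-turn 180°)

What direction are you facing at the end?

Answer: Final heading: East

Derivation:
Start: North
  L (left (90° counter-clockwise)) -> West
  L (left (90° counter-clockwise)) -> South
  R (right (90° clockwise)) -> West
  U (U-turn (180°)) -> East
  L (left (90° counter-clockwise)) -> North
  U (U-turn (180°)) -> South
  R (right (90° clockwise)) -> West
  U (U-turn (180°)) -> East
Final: East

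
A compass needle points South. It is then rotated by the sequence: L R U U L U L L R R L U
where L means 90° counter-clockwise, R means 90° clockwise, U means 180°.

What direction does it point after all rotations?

Answer: Final heading: North

Derivation:
Start: South
  L (left (90° counter-clockwise)) -> East
  R (right (90° clockwise)) -> South
  U (U-turn (180°)) -> North
  U (U-turn (180°)) -> South
  L (left (90° counter-clockwise)) -> East
  U (U-turn (180°)) -> West
  L (left (90° counter-clockwise)) -> South
  L (left (90° counter-clockwise)) -> East
  R (right (90° clockwise)) -> South
  R (right (90° clockwise)) -> West
  L (left (90° counter-clockwise)) -> South
  U (U-turn (180°)) -> North
Final: North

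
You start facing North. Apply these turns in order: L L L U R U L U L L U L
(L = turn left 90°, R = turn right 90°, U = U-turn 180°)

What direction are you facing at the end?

Start: North
  L (left (90° counter-clockwise)) -> West
  L (left (90° counter-clockwise)) -> South
  L (left (90° counter-clockwise)) -> East
  U (U-turn (180°)) -> West
  R (right (90° clockwise)) -> North
  U (U-turn (180°)) -> South
  L (left (90° counter-clockwise)) -> East
  U (U-turn (180°)) -> West
  L (left (90° counter-clockwise)) -> South
  L (left (90° counter-clockwise)) -> East
  U (U-turn (180°)) -> West
  L (left (90° counter-clockwise)) -> South
Final: South

Answer: Final heading: South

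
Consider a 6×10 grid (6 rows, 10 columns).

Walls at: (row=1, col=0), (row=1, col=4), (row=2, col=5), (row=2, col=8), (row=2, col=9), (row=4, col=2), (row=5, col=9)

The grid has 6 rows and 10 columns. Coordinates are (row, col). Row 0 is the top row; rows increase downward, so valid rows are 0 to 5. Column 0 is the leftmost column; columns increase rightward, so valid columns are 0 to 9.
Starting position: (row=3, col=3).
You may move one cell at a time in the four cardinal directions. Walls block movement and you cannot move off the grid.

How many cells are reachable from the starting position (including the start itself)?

Answer: Reachable cells: 53

Derivation:
BFS flood-fill from (row=3, col=3):
  Distance 0: (row=3, col=3)
  Distance 1: (row=2, col=3), (row=3, col=2), (row=3, col=4), (row=4, col=3)
  Distance 2: (row=1, col=3), (row=2, col=2), (row=2, col=4), (row=3, col=1), (row=3, col=5), (row=4, col=4), (row=5, col=3)
  Distance 3: (row=0, col=3), (row=1, col=2), (row=2, col=1), (row=3, col=0), (row=3, col=6), (row=4, col=1), (row=4, col=5), (row=5, col=2), (row=5, col=4)
  Distance 4: (row=0, col=2), (row=0, col=4), (row=1, col=1), (row=2, col=0), (row=2, col=6), (row=3, col=7), (row=4, col=0), (row=4, col=6), (row=5, col=1), (row=5, col=5)
  Distance 5: (row=0, col=1), (row=0, col=5), (row=1, col=6), (row=2, col=7), (row=3, col=8), (row=4, col=7), (row=5, col=0), (row=5, col=6)
  Distance 6: (row=0, col=0), (row=0, col=6), (row=1, col=5), (row=1, col=7), (row=3, col=9), (row=4, col=8), (row=5, col=7)
  Distance 7: (row=0, col=7), (row=1, col=8), (row=4, col=9), (row=5, col=8)
  Distance 8: (row=0, col=8), (row=1, col=9)
  Distance 9: (row=0, col=9)
Total reachable: 53 (grid has 53 open cells total)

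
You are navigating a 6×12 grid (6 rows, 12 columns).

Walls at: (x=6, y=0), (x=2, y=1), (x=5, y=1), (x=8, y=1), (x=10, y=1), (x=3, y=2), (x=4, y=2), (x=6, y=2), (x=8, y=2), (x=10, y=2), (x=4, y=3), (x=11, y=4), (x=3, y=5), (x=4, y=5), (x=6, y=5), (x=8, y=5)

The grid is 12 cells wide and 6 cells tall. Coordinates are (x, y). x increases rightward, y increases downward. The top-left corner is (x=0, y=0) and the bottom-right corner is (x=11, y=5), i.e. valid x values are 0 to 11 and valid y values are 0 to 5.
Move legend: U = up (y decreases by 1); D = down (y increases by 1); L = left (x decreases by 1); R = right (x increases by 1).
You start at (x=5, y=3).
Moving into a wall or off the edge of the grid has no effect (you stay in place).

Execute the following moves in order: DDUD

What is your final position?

Start: (x=5, y=3)
  D (down): (x=5, y=3) -> (x=5, y=4)
  D (down): (x=5, y=4) -> (x=5, y=5)
  U (up): (x=5, y=5) -> (x=5, y=4)
  D (down): (x=5, y=4) -> (x=5, y=5)
Final: (x=5, y=5)

Answer: Final position: (x=5, y=5)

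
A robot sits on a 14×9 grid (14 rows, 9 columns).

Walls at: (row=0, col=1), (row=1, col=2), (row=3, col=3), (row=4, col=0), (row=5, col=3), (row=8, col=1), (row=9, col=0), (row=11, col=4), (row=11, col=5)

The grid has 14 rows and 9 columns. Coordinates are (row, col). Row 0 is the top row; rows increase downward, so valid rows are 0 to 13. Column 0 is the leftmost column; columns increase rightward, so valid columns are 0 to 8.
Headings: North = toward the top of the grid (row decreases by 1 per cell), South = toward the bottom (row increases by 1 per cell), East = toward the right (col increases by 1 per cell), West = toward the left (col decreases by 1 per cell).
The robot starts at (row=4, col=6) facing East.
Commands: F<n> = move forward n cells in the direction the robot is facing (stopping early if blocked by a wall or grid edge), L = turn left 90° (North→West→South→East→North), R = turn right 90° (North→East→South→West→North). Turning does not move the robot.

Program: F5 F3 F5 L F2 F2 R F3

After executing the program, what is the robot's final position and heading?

Start: (row=4, col=6), facing East
  F5: move forward 2/5 (blocked), now at (row=4, col=8)
  F3: move forward 0/3 (blocked), now at (row=4, col=8)
  F5: move forward 0/5 (blocked), now at (row=4, col=8)
  L: turn left, now facing North
  F2: move forward 2, now at (row=2, col=8)
  F2: move forward 2, now at (row=0, col=8)
  R: turn right, now facing East
  F3: move forward 0/3 (blocked), now at (row=0, col=8)
Final: (row=0, col=8), facing East

Answer: Final position: (row=0, col=8), facing East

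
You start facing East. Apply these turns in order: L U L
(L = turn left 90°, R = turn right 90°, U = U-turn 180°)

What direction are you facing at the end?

Start: East
  L (left (90° counter-clockwise)) -> North
  U (U-turn (180°)) -> South
  L (left (90° counter-clockwise)) -> East
Final: East

Answer: Final heading: East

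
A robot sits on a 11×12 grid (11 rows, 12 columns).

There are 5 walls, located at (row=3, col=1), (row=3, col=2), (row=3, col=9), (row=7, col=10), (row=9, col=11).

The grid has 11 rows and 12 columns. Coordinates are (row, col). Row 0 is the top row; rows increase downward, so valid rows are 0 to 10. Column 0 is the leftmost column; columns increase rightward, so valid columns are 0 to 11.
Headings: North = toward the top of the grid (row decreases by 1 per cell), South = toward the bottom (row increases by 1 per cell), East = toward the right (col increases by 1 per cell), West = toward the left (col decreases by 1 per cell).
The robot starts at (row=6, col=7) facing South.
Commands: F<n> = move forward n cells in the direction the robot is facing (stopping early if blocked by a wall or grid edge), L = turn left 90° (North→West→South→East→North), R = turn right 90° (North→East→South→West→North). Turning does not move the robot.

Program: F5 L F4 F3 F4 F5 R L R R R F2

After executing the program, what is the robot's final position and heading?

Start: (row=6, col=7), facing South
  F5: move forward 4/5 (blocked), now at (row=10, col=7)
  L: turn left, now facing East
  F4: move forward 4, now at (row=10, col=11)
  F3: move forward 0/3 (blocked), now at (row=10, col=11)
  F4: move forward 0/4 (blocked), now at (row=10, col=11)
  F5: move forward 0/5 (blocked), now at (row=10, col=11)
  R: turn right, now facing South
  L: turn left, now facing East
  R: turn right, now facing South
  R: turn right, now facing West
  R: turn right, now facing North
  F2: move forward 0/2 (blocked), now at (row=10, col=11)
Final: (row=10, col=11), facing North

Answer: Final position: (row=10, col=11), facing North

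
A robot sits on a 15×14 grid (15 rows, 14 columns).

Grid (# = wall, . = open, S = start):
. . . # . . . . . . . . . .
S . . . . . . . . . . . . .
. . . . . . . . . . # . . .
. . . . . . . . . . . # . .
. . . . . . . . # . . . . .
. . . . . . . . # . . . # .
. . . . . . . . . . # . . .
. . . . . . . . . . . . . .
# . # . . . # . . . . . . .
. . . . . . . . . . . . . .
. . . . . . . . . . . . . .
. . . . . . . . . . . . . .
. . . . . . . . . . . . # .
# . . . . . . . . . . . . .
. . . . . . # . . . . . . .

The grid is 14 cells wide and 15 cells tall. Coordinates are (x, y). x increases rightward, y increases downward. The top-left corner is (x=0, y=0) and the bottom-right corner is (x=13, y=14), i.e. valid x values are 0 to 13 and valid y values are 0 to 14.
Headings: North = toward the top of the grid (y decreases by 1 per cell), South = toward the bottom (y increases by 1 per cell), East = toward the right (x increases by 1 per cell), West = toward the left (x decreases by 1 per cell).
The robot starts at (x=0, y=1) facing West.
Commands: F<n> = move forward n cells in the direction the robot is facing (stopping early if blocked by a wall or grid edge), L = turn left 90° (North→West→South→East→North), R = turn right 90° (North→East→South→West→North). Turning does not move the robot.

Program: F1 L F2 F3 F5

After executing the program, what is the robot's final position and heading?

Start: (x=0, y=1), facing West
  F1: move forward 0/1 (blocked), now at (x=0, y=1)
  L: turn left, now facing South
  F2: move forward 2, now at (x=0, y=3)
  F3: move forward 3, now at (x=0, y=6)
  F5: move forward 1/5 (blocked), now at (x=0, y=7)
Final: (x=0, y=7), facing South

Answer: Final position: (x=0, y=7), facing South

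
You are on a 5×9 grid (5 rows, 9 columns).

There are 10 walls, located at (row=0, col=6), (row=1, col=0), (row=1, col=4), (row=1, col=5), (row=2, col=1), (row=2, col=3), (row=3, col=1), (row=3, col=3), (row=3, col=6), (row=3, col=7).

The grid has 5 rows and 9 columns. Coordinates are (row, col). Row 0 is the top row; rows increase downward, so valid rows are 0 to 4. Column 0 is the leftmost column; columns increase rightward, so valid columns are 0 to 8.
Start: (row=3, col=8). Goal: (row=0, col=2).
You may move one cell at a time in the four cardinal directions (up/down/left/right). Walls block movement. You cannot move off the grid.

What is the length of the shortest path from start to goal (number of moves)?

BFS from (row=3, col=8) until reaching (row=0, col=2):
  Distance 0: (row=3, col=8)
  Distance 1: (row=2, col=8), (row=4, col=8)
  Distance 2: (row=1, col=8), (row=2, col=7), (row=4, col=7)
  Distance 3: (row=0, col=8), (row=1, col=7), (row=2, col=6), (row=4, col=6)
  Distance 4: (row=0, col=7), (row=1, col=6), (row=2, col=5), (row=4, col=5)
  Distance 5: (row=2, col=4), (row=3, col=5), (row=4, col=4)
  Distance 6: (row=3, col=4), (row=4, col=3)
  Distance 7: (row=4, col=2)
  Distance 8: (row=3, col=2), (row=4, col=1)
  Distance 9: (row=2, col=2), (row=4, col=0)
  Distance 10: (row=1, col=2), (row=3, col=0)
  Distance 11: (row=0, col=2), (row=1, col=1), (row=1, col=3), (row=2, col=0)  <- goal reached here
One shortest path (11 moves): (row=3, col=8) -> (row=4, col=8) -> (row=4, col=7) -> (row=4, col=6) -> (row=4, col=5) -> (row=4, col=4) -> (row=4, col=3) -> (row=4, col=2) -> (row=3, col=2) -> (row=2, col=2) -> (row=1, col=2) -> (row=0, col=2)

Answer: Shortest path length: 11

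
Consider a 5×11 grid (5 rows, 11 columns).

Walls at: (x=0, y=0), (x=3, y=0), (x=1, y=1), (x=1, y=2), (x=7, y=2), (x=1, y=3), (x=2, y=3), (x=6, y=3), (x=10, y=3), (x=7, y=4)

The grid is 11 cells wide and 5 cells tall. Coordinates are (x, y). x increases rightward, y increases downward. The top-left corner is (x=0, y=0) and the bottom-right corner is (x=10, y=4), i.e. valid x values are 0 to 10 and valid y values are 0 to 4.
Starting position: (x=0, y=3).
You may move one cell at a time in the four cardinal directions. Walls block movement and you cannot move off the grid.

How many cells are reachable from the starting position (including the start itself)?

Answer: Reachable cells: 45

Derivation:
BFS flood-fill from (x=0, y=3):
  Distance 0: (x=0, y=3)
  Distance 1: (x=0, y=2), (x=0, y=4)
  Distance 2: (x=0, y=1), (x=1, y=4)
  Distance 3: (x=2, y=4)
  Distance 4: (x=3, y=4)
  Distance 5: (x=3, y=3), (x=4, y=4)
  Distance 6: (x=3, y=2), (x=4, y=3), (x=5, y=4)
  Distance 7: (x=3, y=1), (x=2, y=2), (x=4, y=2), (x=5, y=3), (x=6, y=4)
  Distance 8: (x=2, y=1), (x=4, y=1), (x=5, y=2)
  Distance 9: (x=2, y=0), (x=4, y=0), (x=5, y=1), (x=6, y=2)
  Distance 10: (x=1, y=0), (x=5, y=0), (x=6, y=1)
  Distance 11: (x=6, y=0), (x=7, y=1)
  Distance 12: (x=7, y=0), (x=8, y=1)
  Distance 13: (x=8, y=0), (x=9, y=1), (x=8, y=2)
  Distance 14: (x=9, y=0), (x=10, y=1), (x=9, y=2), (x=8, y=3)
  Distance 15: (x=10, y=0), (x=10, y=2), (x=7, y=3), (x=9, y=3), (x=8, y=4)
  Distance 16: (x=9, y=4)
  Distance 17: (x=10, y=4)
Total reachable: 45 (grid has 45 open cells total)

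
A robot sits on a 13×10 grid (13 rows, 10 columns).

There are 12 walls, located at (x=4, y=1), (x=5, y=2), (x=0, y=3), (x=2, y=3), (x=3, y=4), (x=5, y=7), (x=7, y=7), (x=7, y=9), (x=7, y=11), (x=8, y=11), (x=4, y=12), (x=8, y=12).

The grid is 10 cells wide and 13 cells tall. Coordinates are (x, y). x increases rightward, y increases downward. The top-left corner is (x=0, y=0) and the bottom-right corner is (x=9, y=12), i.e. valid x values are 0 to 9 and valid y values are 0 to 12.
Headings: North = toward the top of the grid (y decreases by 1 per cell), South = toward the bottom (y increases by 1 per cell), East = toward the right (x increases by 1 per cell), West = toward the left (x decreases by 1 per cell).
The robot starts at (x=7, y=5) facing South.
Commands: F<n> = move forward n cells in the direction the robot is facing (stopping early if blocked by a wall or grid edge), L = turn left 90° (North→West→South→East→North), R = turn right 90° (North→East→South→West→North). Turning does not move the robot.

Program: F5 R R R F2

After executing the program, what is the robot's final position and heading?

Start: (x=7, y=5), facing South
  F5: move forward 1/5 (blocked), now at (x=7, y=6)
  R: turn right, now facing West
  R: turn right, now facing North
  R: turn right, now facing East
  F2: move forward 2, now at (x=9, y=6)
Final: (x=9, y=6), facing East

Answer: Final position: (x=9, y=6), facing East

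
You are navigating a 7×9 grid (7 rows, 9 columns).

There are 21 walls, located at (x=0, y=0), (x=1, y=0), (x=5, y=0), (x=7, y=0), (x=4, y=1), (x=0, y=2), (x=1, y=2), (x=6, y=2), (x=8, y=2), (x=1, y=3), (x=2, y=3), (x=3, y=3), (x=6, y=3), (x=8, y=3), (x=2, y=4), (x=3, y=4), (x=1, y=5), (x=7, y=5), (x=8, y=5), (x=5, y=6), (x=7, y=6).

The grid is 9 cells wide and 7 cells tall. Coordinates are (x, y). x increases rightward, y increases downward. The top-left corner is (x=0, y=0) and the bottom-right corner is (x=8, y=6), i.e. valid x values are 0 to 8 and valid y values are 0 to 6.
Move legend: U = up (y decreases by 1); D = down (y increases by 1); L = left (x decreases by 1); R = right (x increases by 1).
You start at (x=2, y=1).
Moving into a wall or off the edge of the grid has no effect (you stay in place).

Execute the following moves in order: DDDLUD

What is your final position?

Start: (x=2, y=1)
  D (down): (x=2, y=1) -> (x=2, y=2)
  D (down): blocked, stay at (x=2, y=2)
  D (down): blocked, stay at (x=2, y=2)
  L (left): blocked, stay at (x=2, y=2)
  U (up): (x=2, y=2) -> (x=2, y=1)
  D (down): (x=2, y=1) -> (x=2, y=2)
Final: (x=2, y=2)

Answer: Final position: (x=2, y=2)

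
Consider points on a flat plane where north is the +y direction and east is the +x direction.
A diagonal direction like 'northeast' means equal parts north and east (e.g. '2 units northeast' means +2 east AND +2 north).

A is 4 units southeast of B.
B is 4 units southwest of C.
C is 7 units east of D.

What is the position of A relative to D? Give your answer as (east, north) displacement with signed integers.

Place D at the origin (east=0, north=0).
  C is 7 units east of D: delta (east=+7, north=+0); C at (east=7, north=0).
  B is 4 units southwest of C: delta (east=-4, north=-4); B at (east=3, north=-4).
  A is 4 units southeast of B: delta (east=+4, north=-4); A at (east=7, north=-8).
Therefore A relative to D: (east=7, north=-8).

Answer: A is at (east=7, north=-8) relative to D.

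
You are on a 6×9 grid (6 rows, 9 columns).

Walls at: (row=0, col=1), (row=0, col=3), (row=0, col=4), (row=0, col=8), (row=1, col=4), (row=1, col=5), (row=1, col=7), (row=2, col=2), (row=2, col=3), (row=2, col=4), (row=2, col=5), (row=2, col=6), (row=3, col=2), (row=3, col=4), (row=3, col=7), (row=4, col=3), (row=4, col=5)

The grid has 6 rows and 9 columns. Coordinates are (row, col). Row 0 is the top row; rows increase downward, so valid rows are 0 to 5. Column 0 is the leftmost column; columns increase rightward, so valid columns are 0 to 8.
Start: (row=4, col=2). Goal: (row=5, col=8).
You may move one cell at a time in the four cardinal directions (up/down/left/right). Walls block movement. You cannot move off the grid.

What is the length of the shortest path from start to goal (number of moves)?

BFS from (row=4, col=2) until reaching (row=5, col=8):
  Distance 0: (row=4, col=2)
  Distance 1: (row=4, col=1), (row=5, col=2)
  Distance 2: (row=3, col=1), (row=4, col=0), (row=5, col=1), (row=5, col=3)
  Distance 3: (row=2, col=1), (row=3, col=0), (row=5, col=0), (row=5, col=4)
  Distance 4: (row=1, col=1), (row=2, col=0), (row=4, col=4), (row=5, col=5)
  Distance 5: (row=1, col=0), (row=1, col=2), (row=5, col=6)
  Distance 6: (row=0, col=0), (row=0, col=2), (row=1, col=3), (row=4, col=6), (row=5, col=7)
  Distance 7: (row=3, col=6), (row=4, col=7), (row=5, col=8)  <- goal reached here
One shortest path (7 moves): (row=4, col=2) -> (row=5, col=2) -> (row=5, col=3) -> (row=5, col=4) -> (row=5, col=5) -> (row=5, col=6) -> (row=5, col=7) -> (row=5, col=8)

Answer: Shortest path length: 7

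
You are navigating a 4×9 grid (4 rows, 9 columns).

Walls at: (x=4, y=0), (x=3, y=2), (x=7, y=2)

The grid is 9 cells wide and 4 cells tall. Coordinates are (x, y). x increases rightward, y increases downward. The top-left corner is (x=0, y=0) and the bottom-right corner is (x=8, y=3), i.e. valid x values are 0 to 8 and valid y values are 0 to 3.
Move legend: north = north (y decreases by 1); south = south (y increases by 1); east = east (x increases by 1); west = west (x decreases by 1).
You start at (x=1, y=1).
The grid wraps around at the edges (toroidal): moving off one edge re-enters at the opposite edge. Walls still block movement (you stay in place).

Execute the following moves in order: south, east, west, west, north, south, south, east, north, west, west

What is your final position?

Start: (x=1, y=1)
  south (south): (x=1, y=1) -> (x=1, y=2)
  east (east): (x=1, y=2) -> (x=2, y=2)
  west (west): (x=2, y=2) -> (x=1, y=2)
  west (west): (x=1, y=2) -> (x=0, y=2)
  north (north): (x=0, y=2) -> (x=0, y=1)
  south (south): (x=0, y=1) -> (x=0, y=2)
  south (south): (x=0, y=2) -> (x=0, y=3)
  east (east): (x=0, y=3) -> (x=1, y=3)
  north (north): (x=1, y=3) -> (x=1, y=2)
  west (west): (x=1, y=2) -> (x=0, y=2)
  west (west): (x=0, y=2) -> (x=8, y=2)
Final: (x=8, y=2)

Answer: Final position: (x=8, y=2)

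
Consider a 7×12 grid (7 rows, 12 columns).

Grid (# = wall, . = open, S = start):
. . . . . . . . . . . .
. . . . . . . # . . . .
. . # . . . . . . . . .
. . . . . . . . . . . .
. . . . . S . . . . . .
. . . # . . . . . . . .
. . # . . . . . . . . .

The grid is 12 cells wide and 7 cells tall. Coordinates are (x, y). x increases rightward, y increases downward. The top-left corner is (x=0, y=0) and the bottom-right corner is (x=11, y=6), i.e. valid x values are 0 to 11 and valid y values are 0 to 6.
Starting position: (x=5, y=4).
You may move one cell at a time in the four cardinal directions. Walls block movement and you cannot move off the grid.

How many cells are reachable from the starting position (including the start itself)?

Answer: Reachable cells: 80

Derivation:
BFS flood-fill from (x=5, y=4):
  Distance 0: (x=5, y=4)
  Distance 1: (x=5, y=3), (x=4, y=4), (x=6, y=4), (x=5, y=5)
  Distance 2: (x=5, y=2), (x=4, y=3), (x=6, y=3), (x=3, y=4), (x=7, y=4), (x=4, y=5), (x=6, y=5), (x=5, y=6)
  Distance 3: (x=5, y=1), (x=4, y=2), (x=6, y=2), (x=3, y=3), (x=7, y=3), (x=2, y=4), (x=8, y=4), (x=7, y=5), (x=4, y=6), (x=6, y=6)
  Distance 4: (x=5, y=0), (x=4, y=1), (x=6, y=1), (x=3, y=2), (x=7, y=2), (x=2, y=3), (x=8, y=3), (x=1, y=4), (x=9, y=4), (x=2, y=5), (x=8, y=5), (x=3, y=6), (x=7, y=6)
  Distance 5: (x=4, y=0), (x=6, y=0), (x=3, y=1), (x=8, y=2), (x=1, y=3), (x=9, y=3), (x=0, y=4), (x=10, y=4), (x=1, y=5), (x=9, y=5), (x=8, y=6)
  Distance 6: (x=3, y=0), (x=7, y=0), (x=2, y=1), (x=8, y=1), (x=1, y=2), (x=9, y=2), (x=0, y=3), (x=10, y=3), (x=11, y=4), (x=0, y=5), (x=10, y=5), (x=1, y=6), (x=9, y=6)
  Distance 7: (x=2, y=0), (x=8, y=0), (x=1, y=1), (x=9, y=1), (x=0, y=2), (x=10, y=2), (x=11, y=3), (x=11, y=5), (x=0, y=6), (x=10, y=6)
  Distance 8: (x=1, y=0), (x=9, y=0), (x=0, y=1), (x=10, y=1), (x=11, y=2), (x=11, y=6)
  Distance 9: (x=0, y=0), (x=10, y=0), (x=11, y=1)
  Distance 10: (x=11, y=0)
Total reachable: 80 (grid has 80 open cells total)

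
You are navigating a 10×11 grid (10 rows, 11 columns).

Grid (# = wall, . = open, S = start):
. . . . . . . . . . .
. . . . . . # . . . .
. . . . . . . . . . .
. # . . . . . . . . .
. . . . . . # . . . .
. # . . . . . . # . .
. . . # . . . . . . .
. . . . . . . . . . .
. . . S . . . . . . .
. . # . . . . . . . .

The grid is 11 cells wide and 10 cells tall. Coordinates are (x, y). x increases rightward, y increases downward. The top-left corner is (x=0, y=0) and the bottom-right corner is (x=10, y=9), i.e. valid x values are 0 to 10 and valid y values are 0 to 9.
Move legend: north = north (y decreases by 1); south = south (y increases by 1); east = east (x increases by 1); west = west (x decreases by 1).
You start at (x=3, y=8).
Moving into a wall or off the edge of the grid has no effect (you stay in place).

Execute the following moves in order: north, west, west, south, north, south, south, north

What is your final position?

Answer: Final position: (x=1, y=8)

Derivation:
Start: (x=3, y=8)
  north (north): (x=3, y=8) -> (x=3, y=7)
  west (west): (x=3, y=7) -> (x=2, y=7)
  west (west): (x=2, y=7) -> (x=1, y=7)
  south (south): (x=1, y=7) -> (x=1, y=8)
  north (north): (x=1, y=8) -> (x=1, y=7)
  south (south): (x=1, y=7) -> (x=1, y=8)
  south (south): (x=1, y=8) -> (x=1, y=9)
  north (north): (x=1, y=9) -> (x=1, y=8)
Final: (x=1, y=8)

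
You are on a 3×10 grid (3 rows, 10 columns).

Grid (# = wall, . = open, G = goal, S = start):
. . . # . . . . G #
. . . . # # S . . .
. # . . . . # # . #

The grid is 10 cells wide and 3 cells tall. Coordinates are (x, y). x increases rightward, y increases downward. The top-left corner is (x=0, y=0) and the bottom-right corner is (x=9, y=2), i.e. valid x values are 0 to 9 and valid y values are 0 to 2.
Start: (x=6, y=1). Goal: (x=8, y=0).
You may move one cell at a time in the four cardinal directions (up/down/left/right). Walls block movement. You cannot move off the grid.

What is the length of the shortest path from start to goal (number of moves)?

BFS from (x=6, y=1) until reaching (x=8, y=0):
  Distance 0: (x=6, y=1)
  Distance 1: (x=6, y=0), (x=7, y=1)
  Distance 2: (x=5, y=0), (x=7, y=0), (x=8, y=1)
  Distance 3: (x=4, y=0), (x=8, y=0), (x=9, y=1), (x=8, y=2)  <- goal reached here
One shortest path (3 moves): (x=6, y=1) -> (x=7, y=1) -> (x=8, y=1) -> (x=8, y=0)

Answer: Shortest path length: 3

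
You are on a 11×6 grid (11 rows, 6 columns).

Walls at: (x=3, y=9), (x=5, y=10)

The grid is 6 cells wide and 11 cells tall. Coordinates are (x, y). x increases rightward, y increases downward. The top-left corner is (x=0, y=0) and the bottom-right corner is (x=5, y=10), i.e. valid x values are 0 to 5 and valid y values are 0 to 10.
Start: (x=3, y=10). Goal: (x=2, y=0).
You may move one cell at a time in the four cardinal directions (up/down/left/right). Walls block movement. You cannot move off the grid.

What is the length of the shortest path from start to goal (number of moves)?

Answer: Shortest path length: 11

Derivation:
BFS from (x=3, y=10) until reaching (x=2, y=0):
  Distance 0: (x=3, y=10)
  Distance 1: (x=2, y=10), (x=4, y=10)
  Distance 2: (x=2, y=9), (x=4, y=9), (x=1, y=10)
  Distance 3: (x=2, y=8), (x=4, y=8), (x=1, y=9), (x=5, y=9), (x=0, y=10)
  Distance 4: (x=2, y=7), (x=4, y=7), (x=1, y=8), (x=3, y=8), (x=5, y=8), (x=0, y=9)
  Distance 5: (x=2, y=6), (x=4, y=6), (x=1, y=7), (x=3, y=7), (x=5, y=7), (x=0, y=8)
  Distance 6: (x=2, y=5), (x=4, y=5), (x=1, y=6), (x=3, y=6), (x=5, y=6), (x=0, y=7)
  Distance 7: (x=2, y=4), (x=4, y=4), (x=1, y=5), (x=3, y=5), (x=5, y=5), (x=0, y=6)
  Distance 8: (x=2, y=3), (x=4, y=3), (x=1, y=4), (x=3, y=4), (x=5, y=4), (x=0, y=5)
  Distance 9: (x=2, y=2), (x=4, y=2), (x=1, y=3), (x=3, y=3), (x=5, y=3), (x=0, y=4)
  Distance 10: (x=2, y=1), (x=4, y=1), (x=1, y=2), (x=3, y=2), (x=5, y=2), (x=0, y=3)
  Distance 11: (x=2, y=0), (x=4, y=0), (x=1, y=1), (x=3, y=1), (x=5, y=1), (x=0, y=2)  <- goal reached here
One shortest path (11 moves): (x=3, y=10) -> (x=2, y=10) -> (x=2, y=9) -> (x=2, y=8) -> (x=2, y=7) -> (x=2, y=6) -> (x=2, y=5) -> (x=2, y=4) -> (x=2, y=3) -> (x=2, y=2) -> (x=2, y=1) -> (x=2, y=0)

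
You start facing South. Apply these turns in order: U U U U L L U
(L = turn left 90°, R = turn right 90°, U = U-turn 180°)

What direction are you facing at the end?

Answer: Final heading: South

Derivation:
Start: South
  U (U-turn (180°)) -> North
  U (U-turn (180°)) -> South
  U (U-turn (180°)) -> North
  U (U-turn (180°)) -> South
  L (left (90° counter-clockwise)) -> East
  L (left (90° counter-clockwise)) -> North
  U (U-turn (180°)) -> South
Final: South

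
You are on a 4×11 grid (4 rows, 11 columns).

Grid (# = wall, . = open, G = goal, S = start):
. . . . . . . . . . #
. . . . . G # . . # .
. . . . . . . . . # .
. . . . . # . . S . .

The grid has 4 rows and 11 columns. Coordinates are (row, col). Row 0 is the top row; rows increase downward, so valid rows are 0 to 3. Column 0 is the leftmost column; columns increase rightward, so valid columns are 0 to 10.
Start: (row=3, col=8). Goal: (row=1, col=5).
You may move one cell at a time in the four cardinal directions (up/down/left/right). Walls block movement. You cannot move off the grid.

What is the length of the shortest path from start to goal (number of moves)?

BFS from (row=3, col=8) until reaching (row=1, col=5):
  Distance 0: (row=3, col=8)
  Distance 1: (row=2, col=8), (row=3, col=7), (row=3, col=9)
  Distance 2: (row=1, col=8), (row=2, col=7), (row=3, col=6), (row=3, col=10)
  Distance 3: (row=0, col=8), (row=1, col=7), (row=2, col=6), (row=2, col=10)
  Distance 4: (row=0, col=7), (row=0, col=9), (row=1, col=10), (row=2, col=5)
  Distance 5: (row=0, col=6), (row=1, col=5), (row=2, col=4)  <- goal reached here
One shortest path (5 moves): (row=3, col=8) -> (row=3, col=7) -> (row=3, col=6) -> (row=2, col=6) -> (row=2, col=5) -> (row=1, col=5)

Answer: Shortest path length: 5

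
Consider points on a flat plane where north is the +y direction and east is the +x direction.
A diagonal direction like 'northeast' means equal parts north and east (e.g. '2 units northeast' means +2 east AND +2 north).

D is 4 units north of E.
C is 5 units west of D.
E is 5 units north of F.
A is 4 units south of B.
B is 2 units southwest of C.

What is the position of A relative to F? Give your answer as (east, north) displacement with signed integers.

Answer: A is at (east=-7, north=3) relative to F.

Derivation:
Place F at the origin (east=0, north=0).
  E is 5 units north of F: delta (east=+0, north=+5); E at (east=0, north=5).
  D is 4 units north of E: delta (east=+0, north=+4); D at (east=0, north=9).
  C is 5 units west of D: delta (east=-5, north=+0); C at (east=-5, north=9).
  B is 2 units southwest of C: delta (east=-2, north=-2); B at (east=-7, north=7).
  A is 4 units south of B: delta (east=+0, north=-4); A at (east=-7, north=3).
Therefore A relative to F: (east=-7, north=3).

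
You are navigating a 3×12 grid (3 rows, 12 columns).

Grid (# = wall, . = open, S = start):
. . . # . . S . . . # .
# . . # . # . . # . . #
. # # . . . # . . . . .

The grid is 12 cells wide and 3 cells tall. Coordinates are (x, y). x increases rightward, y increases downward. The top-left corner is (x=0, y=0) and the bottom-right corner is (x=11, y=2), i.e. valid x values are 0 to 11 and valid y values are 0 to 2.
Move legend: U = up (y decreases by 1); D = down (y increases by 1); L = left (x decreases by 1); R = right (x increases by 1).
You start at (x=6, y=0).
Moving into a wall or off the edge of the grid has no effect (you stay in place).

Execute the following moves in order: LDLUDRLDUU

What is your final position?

Answer: Final position: (x=4, y=0)

Derivation:
Start: (x=6, y=0)
  L (left): (x=6, y=0) -> (x=5, y=0)
  D (down): blocked, stay at (x=5, y=0)
  L (left): (x=5, y=0) -> (x=4, y=0)
  U (up): blocked, stay at (x=4, y=0)
  D (down): (x=4, y=0) -> (x=4, y=1)
  R (right): blocked, stay at (x=4, y=1)
  L (left): blocked, stay at (x=4, y=1)
  D (down): (x=4, y=1) -> (x=4, y=2)
  U (up): (x=4, y=2) -> (x=4, y=1)
  U (up): (x=4, y=1) -> (x=4, y=0)
Final: (x=4, y=0)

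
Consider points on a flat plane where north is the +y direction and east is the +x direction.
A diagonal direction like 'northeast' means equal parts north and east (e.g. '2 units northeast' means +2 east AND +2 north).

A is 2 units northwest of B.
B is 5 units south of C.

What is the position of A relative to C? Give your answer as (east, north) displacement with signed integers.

Answer: A is at (east=-2, north=-3) relative to C.

Derivation:
Place C at the origin (east=0, north=0).
  B is 5 units south of C: delta (east=+0, north=-5); B at (east=0, north=-5).
  A is 2 units northwest of B: delta (east=-2, north=+2); A at (east=-2, north=-3).
Therefore A relative to C: (east=-2, north=-3).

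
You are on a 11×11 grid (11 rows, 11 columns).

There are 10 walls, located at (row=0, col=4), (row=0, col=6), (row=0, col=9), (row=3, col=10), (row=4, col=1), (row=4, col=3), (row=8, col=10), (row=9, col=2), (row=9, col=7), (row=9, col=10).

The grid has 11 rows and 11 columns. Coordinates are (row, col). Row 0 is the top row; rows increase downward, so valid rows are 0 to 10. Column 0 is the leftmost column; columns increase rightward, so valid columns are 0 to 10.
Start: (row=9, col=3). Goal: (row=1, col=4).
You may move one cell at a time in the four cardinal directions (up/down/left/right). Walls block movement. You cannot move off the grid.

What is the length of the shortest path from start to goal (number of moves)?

Answer: Shortest path length: 9

Derivation:
BFS from (row=9, col=3) until reaching (row=1, col=4):
  Distance 0: (row=9, col=3)
  Distance 1: (row=8, col=3), (row=9, col=4), (row=10, col=3)
  Distance 2: (row=7, col=3), (row=8, col=2), (row=8, col=4), (row=9, col=5), (row=10, col=2), (row=10, col=4)
  Distance 3: (row=6, col=3), (row=7, col=2), (row=7, col=4), (row=8, col=1), (row=8, col=5), (row=9, col=6), (row=10, col=1), (row=10, col=5)
  Distance 4: (row=5, col=3), (row=6, col=2), (row=6, col=4), (row=7, col=1), (row=7, col=5), (row=8, col=0), (row=8, col=6), (row=9, col=1), (row=10, col=0), (row=10, col=6)
  Distance 5: (row=5, col=2), (row=5, col=4), (row=6, col=1), (row=6, col=5), (row=7, col=0), (row=7, col=6), (row=8, col=7), (row=9, col=0), (row=10, col=7)
  Distance 6: (row=4, col=2), (row=4, col=4), (row=5, col=1), (row=5, col=5), (row=6, col=0), (row=6, col=6), (row=7, col=7), (row=8, col=8), (row=10, col=8)
  Distance 7: (row=3, col=2), (row=3, col=4), (row=4, col=5), (row=5, col=0), (row=5, col=6), (row=6, col=7), (row=7, col=8), (row=8, col=9), (row=9, col=8), (row=10, col=9)
  Distance 8: (row=2, col=2), (row=2, col=4), (row=3, col=1), (row=3, col=3), (row=3, col=5), (row=4, col=0), (row=4, col=6), (row=5, col=7), (row=6, col=8), (row=7, col=9), (row=9, col=9), (row=10, col=10)
  Distance 9: (row=1, col=2), (row=1, col=4), (row=2, col=1), (row=2, col=3), (row=2, col=5), (row=3, col=0), (row=3, col=6), (row=4, col=7), (row=5, col=8), (row=6, col=9), (row=7, col=10)  <- goal reached here
One shortest path (9 moves): (row=9, col=3) -> (row=9, col=4) -> (row=8, col=4) -> (row=7, col=4) -> (row=6, col=4) -> (row=5, col=4) -> (row=4, col=4) -> (row=3, col=4) -> (row=2, col=4) -> (row=1, col=4)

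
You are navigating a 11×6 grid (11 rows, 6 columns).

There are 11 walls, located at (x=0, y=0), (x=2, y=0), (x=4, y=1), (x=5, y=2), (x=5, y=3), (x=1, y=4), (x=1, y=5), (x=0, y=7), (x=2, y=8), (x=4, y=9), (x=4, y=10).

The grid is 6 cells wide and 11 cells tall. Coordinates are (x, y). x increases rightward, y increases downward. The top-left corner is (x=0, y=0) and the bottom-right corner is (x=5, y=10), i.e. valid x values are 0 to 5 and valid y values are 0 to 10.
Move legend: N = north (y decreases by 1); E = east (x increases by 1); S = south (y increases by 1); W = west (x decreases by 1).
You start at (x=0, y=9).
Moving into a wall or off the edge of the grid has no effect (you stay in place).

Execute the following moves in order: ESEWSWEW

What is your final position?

Start: (x=0, y=9)
  E (east): (x=0, y=9) -> (x=1, y=9)
  S (south): (x=1, y=9) -> (x=1, y=10)
  E (east): (x=1, y=10) -> (x=2, y=10)
  W (west): (x=2, y=10) -> (x=1, y=10)
  S (south): blocked, stay at (x=1, y=10)
  W (west): (x=1, y=10) -> (x=0, y=10)
  E (east): (x=0, y=10) -> (x=1, y=10)
  W (west): (x=1, y=10) -> (x=0, y=10)
Final: (x=0, y=10)

Answer: Final position: (x=0, y=10)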